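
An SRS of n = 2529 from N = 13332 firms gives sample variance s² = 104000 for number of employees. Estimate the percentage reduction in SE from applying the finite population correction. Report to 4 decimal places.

9.9830

f = n/N = 2529/13332 = 0.18969397.
SE_no-fpc = √(s²/n) = 6.4127197; SE_fpc = √((1−f)s²/n) = 5.7725379.
Ratio = √(1−f) = 0.90017000. Reduction = 100·(1 − 0.90017000) = 9.9830%.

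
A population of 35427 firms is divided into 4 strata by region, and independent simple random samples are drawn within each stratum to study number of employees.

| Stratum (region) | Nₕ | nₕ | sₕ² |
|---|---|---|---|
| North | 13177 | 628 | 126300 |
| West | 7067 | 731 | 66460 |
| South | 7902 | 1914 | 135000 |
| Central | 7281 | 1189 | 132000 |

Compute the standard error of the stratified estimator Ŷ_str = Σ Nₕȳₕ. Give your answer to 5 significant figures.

213510

Var(Ŷ_str) = Σₕ Nₕ²(1 − fₕ)sₕ²/nₕ.
North: 13177²·(1 − 628/13177)·126300/628 = 3.3255951 × 10^10.
West: 7067²·(1 − 731/7067)·66460/731 = 4.0709261 × 10^9.
South: 7902²·(1 − 1914/7902)·135000/1914 = 3.3374184 × 10^9.
Central: 7281²·(1 − 1189/7281)·132000/1189 = 4.924283 × 10^9.
Sum = 4.5588579 × 10^10.
SE = √(4.5588579 × 10^10) = 213510.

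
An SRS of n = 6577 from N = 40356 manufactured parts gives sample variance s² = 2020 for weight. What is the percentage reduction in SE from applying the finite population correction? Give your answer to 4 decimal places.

8.5109

f = n/N = 6577/40356 = 0.16297453.
SE_no-fpc = √(s²/n) = 0.55419393; SE_fpc = √((1−f)s²/n) = 0.50702702.
Ratio = √(1−f) = 0.91489096. Reduction = 100·(1 − 0.91489096) = 8.5109%.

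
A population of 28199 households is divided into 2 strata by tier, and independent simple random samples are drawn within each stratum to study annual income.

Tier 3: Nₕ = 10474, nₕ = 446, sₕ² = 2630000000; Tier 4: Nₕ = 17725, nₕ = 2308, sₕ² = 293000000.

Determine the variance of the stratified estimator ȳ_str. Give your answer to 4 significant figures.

Var(ȳ_str) = Σₕ Wₕ²(1 − fₕ)sₕ²/nₕ with Wₕ = Nₕ/N, N = 28199.
Tier 3: Wₕ = 0.37143161; term = 0.37143161²·(1 − 0.04258163)·2630000000/446 = 778897.61.
Tier 4: Wₕ = 0.62856839; term = 0.62856839²·(1 − 0.13021157)·293000000/2308 = 43626.515.
Sum = 822524.13.

822500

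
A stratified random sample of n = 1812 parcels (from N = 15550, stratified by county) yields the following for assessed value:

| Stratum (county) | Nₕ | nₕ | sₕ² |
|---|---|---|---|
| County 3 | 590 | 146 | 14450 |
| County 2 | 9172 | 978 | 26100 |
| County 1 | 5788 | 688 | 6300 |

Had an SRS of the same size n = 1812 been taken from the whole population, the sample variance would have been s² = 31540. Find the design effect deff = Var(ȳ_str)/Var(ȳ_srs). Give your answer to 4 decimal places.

0.6191

Var(ȳ_str) = Σ Wₕ²(1−fₕ)sₕ²/nₕ with Wₕ = Nₕ/15550:
  County 3: (590/15550)²·(1−146/590)·14450/146 = 0.1072233
  County 2: (9172/15550)²·(1−978/9172)·26100/978 = 8.2947036
  County 1: (5788/15550)²·(1−688/5788)·6300/688 = 1.1178667
  → Var(ȳ_str) = 9.5197936.
Var(ȳ_srs) = (1 − 1812/15550)·31540/1812 = 15.377885.
deff = 9.5197936 / 15.377885 = 0.6191.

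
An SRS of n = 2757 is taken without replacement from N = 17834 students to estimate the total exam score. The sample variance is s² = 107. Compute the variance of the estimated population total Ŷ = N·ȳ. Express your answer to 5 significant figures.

1.0435 × 10^7

Var(Ŷ) = N²·Var(ȳ) = N²·(1 − n/N)·s²/n.
f = 2757/17834 = 0.15459235; Var(ȳ) = 0.84540765·107/2757 = 0.032810525.
Var(Ŷ) = 17834² · 0.032810525 = 1.0435439 × 10^7.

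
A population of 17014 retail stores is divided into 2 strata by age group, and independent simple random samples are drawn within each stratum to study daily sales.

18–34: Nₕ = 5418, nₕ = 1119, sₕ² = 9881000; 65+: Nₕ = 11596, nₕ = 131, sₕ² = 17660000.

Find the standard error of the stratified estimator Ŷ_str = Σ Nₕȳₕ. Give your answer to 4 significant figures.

Var(Ŷ_str) = Σₕ Nₕ²(1 − fₕ)sₕ²/nₕ.
18–34: 5418²·(1 − 1119/5418)·9881000/1119 = 2.0567299 × 10^11.
65+: 11596²·(1 − 131/11596)·17660000/131 = 1.7922627 × 10^13.
Sum = 1.81283 × 10^13.
SE = √(1.81283 × 10^13) = 4.258 × 10^6.

4.258 × 10^6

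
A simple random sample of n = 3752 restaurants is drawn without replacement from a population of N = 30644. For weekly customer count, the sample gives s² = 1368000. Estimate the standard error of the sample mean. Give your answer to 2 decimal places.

Under SRS without replacement, Var(ȳ) = (1 − f)·s²/n with f = n/N = 3752/30644 = 0.12243832.
Var(ȳ) = (1 − 0.12243832)·1368000/3752 = 0.87756168·364.60554 = 319.96385.
SE(ȳ) = √(319.96385) = 17.89.

17.89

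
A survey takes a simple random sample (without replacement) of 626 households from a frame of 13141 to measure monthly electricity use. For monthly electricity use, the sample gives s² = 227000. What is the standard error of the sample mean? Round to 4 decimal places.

18.5835

Under SRS without replacement, Var(ȳ) = (1 − f)·s²/n with f = n/N = 626/13141 = 0.04763717.
Var(ȳ) = (1 − 0.04763717)·227000/626 = 0.95236283·362.61981 = 345.34563.
SE(ȳ) = √(345.34563) = 18.5835.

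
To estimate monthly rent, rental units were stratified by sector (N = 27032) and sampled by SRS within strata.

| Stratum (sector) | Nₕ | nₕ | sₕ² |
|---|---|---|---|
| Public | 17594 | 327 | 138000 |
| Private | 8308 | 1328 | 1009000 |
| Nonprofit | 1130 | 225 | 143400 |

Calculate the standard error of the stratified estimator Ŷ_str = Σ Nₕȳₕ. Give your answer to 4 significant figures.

Var(Ŷ_str) = Σₕ Nₕ²(1 − fₕ)sₕ²/nₕ.
Public: 17594²·(1 − 327/17594)·138000/327 = 1.2820732 × 10^11.
Private: 8308²·(1 − 1328/8308)·1009000/1328 = 4.4060052 × 10^10.
Nonprofit: 1130²·(1 − 225/1130)·143400/225 = 6.5176893 × 10^8.
Sum = 1.7291914 × 10^11.
SE = √(1.7291914 × 10^11) = 415800.

415800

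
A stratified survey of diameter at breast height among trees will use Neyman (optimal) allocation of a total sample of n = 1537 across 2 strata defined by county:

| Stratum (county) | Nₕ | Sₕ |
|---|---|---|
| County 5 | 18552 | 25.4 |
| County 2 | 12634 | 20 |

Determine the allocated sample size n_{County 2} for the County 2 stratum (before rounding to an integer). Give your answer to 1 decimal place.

536.5

Neyman allocation: nₕ = n·NₕSₕ / Σⱼ NⱼSⱼ.
Σ NⱼSⱼ = 18552·25.4 + 12634·20 = 723900.8.
n_{County 2} = 1537·12634·20 / 723900.8 = 536.5.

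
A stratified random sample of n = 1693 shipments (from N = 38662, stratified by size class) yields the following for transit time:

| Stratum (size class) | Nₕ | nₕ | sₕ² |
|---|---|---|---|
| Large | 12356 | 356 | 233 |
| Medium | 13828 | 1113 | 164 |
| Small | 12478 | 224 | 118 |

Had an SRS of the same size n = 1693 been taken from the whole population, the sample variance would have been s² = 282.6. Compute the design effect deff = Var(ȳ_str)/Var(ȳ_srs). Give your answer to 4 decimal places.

0.8530

Var(ȳ_str) = Σ Wₕ²(1−fₕ)sₕ²/nₕ with Wₕ = Nₕ/38662:
  Large: (12356/38662)²·(1−356/12356)·233/356 = 0.064922679
  Medium: (13828/38662)²·(1−1113/13828)·164/1113 = 0.017332284
  Small: (12478/38662)²·(1−224/12478)·118/224 = 0.053887522
  → Var(ȳ_str) = 0.13614249.
Var(ȳ_srs) = (1 − 1693/38662)·282.6/1693 = 0.15961312.
deff = 0.13614249 / 0.15961312 = 0.8530.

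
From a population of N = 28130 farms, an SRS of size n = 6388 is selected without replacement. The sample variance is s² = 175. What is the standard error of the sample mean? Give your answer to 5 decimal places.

0.14551

Under SRS without replacement, Var(ȳ) = (1 − f)·s²/n with f = n/N = 6388/28130 = 0.22708852.
Var(ȳ) = (1 − 0.22708852)·175/6388 = 0.77291148·0.027395116 = 0.021174.
SE(ȳ) = √(0.021174) = 0.14551.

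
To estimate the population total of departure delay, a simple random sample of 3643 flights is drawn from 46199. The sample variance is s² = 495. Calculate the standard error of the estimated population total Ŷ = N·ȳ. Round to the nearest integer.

Var(Ŷ) = N²·Var(ȳ) = N²·(1 − n/N)·s²/n.
f = 3643/46199 = 0.07885452; Var(ȳ) = 0.92114548·495/3643 = 0.12516251.
Var(Ŷ) = 46199² · 0.12516251 = 2.671403 × 10^8.
SE(Ŷ) = √(2.671403 × 10^8) = 16344.

16344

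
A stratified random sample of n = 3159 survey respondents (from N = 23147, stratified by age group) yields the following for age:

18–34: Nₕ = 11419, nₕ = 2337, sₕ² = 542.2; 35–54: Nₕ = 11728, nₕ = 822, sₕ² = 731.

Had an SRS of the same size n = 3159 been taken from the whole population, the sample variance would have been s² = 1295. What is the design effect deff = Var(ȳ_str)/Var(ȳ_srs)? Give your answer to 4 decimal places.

0.7266

Var(ȳ_str) = Σ Wₕ²(1−fₕ)sₕ²/nₕ with Wₕ = Nₕ/23147:
  18–34: (11419/23147)²·(1−2337/11419)·542.2/2337 = 0.044907714
  35–54: (11728/23147)²·(1−822/11728)·731/822 = 0.21229785
  → Var(ȳ_str) = 0.25720556.
Var(ȳ_srs) = (1 − 3159/23147)·1295/3159 = 0.35399308.
deff = 0.25720556 / 0.35399308 = 0.7266.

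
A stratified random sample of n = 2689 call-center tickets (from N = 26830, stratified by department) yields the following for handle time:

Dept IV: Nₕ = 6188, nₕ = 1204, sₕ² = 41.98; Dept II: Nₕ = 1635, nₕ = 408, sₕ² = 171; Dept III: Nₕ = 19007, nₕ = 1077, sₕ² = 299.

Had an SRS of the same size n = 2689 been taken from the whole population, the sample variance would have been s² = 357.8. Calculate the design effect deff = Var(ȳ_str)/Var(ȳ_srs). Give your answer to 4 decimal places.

1.1200

Var(ȳ_str) = Σ Wₕ²(1−fₕ)sₕ²/nₕ with Wₕ = Nₕ/26830:
  Dept IV: (6188/26830)²·(1−1204/6188)·41.98/1204 = 0.0014938361
  Dept II: (1635/26830)²·(1−408/1635)·171/408 = 0.0011680379
  Dept III: (19007/26830)²·(1−1077/19007)·299/1077 = 0.13143408
  → Var(ȳ_str) = 0.13409595.
Var(ȳ_srs) = (1 − 2689/26830)·357.8/2689 = 0.1197248.
deff = 0.13409595 / 0.1197248 = 1.1200.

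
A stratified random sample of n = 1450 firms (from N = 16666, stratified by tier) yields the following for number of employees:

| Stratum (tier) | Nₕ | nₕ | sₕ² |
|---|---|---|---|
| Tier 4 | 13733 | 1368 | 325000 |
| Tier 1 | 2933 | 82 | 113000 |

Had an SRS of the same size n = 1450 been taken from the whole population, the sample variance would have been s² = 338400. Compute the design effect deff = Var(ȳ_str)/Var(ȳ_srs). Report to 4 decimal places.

0.8764

Var(ȳ_str) = Σ Wₕ²(1−fₕ)sₕ²/nₕ with Wₕ = Nₕ/16666:
  Tier 4: (13733/16666)²·(1−1368/13733)·325000/1368 = 145.24261
  Tier 1: (2933/16666)²·(1−82/2933)·113000/82 = 41.486913
  → Var(ȳ_str) = 186.72952.
Var(ȳ_srs) = (1 − 1450/16666)·338400/1450 = 213.0745.
deff = 186.72952 / 213.0745 = 0.8764.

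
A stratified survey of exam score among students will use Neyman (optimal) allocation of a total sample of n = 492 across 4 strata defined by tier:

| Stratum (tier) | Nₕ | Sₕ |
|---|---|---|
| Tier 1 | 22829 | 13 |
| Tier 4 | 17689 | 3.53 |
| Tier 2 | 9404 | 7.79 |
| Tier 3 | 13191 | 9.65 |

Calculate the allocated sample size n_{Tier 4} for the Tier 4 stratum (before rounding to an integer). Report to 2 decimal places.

54.88

Neyman allocation: nₕ = n·NₕSₕ / Σⱼ NⱼSⱼ.
Σ NⱼSⱼ = 22829·13 + 17689·3.53 + 9404·7.79 + 13191·9.65 = 559769.48.
n_{Tier 4} = 492·17689·3.53 / 559769.48 = 54.88.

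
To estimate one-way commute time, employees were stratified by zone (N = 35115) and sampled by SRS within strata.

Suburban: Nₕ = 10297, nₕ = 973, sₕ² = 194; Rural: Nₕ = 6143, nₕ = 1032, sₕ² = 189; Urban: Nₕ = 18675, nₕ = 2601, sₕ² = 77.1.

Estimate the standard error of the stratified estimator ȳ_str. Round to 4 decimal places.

0.1655

Var(ȳ_str) = Σₕ Wₕ²(1 − fₕ)sₕ²/nₕ with Wₕ = Nₕ/N, N = 35115.
Suburban: Wₕ = 0.29323651; term = 0.29323651²·(1 − 0.09449354)·194/973 = 0.015524461.
Rural: Wₕ = 0.17493948; term = 0.17493948²·(1 − 0.16799609)·189/1032 = 0.0046631905.
Urban: Wₕ = 0.53182401; term = 0.53182401²·(1 − 0.13927711)·77.1/2601 = 0.007216278.
Sum = 0.02740393.
SE = √(0.02740393) = 0.1655.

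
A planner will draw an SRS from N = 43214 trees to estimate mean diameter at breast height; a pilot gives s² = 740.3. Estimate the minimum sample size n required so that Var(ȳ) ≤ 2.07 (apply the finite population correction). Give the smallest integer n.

355

Without fpc, n₀ = s²/D = 740.3/2.07 = 357.6329.
With fpc, (1 − n/N)·s²/n ≤ D requires n ≥ n₀/(1 + n₀/N) = 357.6329/(1 + 357.6329/43214) = 354.6975.
Rounding up, n = 355.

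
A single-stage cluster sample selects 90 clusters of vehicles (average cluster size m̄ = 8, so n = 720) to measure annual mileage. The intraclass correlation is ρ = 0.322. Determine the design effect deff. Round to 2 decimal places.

3.25

deff = 1 + (8 − 1)·0.322 = 1 + 2.254 = 3.254.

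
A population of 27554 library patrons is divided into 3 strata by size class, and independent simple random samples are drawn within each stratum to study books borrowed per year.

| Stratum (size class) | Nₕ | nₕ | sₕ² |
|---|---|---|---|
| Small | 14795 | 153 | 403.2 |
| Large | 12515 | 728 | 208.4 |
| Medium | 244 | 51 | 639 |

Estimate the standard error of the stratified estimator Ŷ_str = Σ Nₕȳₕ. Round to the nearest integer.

24773

Var(Ŷ_str) = Σₕ Nₕ²(1 − fₕ)sₕ²/nₕ.
Small: 14795²·(1 − 153/14795)·403.2/153 = 5.7087952 × 10^8.
Large: 12515²·(1 − 728/12515)·208.4/728 = 4.2227996 × 10^7.
Medium: 244²·(1 − 51/244)·639/51 = 590035.06.
Sum = 6.1369755 × 10^8.
SE = √(6.1369755 × 10^8) = 24773.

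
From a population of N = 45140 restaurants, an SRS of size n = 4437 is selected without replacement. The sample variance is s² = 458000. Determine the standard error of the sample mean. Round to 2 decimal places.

Under SRS without replacement, Var(ȳ) = (1 − f)·s²/n with f = n/N = 4437/45140 = 0.09829420.
Var(ȳ) = (1 − 0.09829420)·458000/4437 = 0.90170580·103.2229 = 93.076687.
SE(ȳ) = √(93.076687) = 9.65.

9.65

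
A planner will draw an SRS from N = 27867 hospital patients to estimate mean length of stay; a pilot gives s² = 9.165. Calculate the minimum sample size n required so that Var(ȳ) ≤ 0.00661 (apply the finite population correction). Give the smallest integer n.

Without fpc, n₀ = s²/D = 9.165/0.00661 = 1386.5356.
With fpc, (1 − n/N)·s²/n ≤ D requires n ≥ n₀/(1 + n₀/N) = 1386.5356/(1 + 1386.5356/27867) = 1320.8177.
Rounding up, n = 1321.

1321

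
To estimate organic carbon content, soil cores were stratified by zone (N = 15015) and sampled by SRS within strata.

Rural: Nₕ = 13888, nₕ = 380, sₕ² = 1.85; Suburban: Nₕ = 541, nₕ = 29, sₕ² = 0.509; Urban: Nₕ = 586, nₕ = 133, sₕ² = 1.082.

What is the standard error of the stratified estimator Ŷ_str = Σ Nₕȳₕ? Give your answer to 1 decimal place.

959.3

Var(Ŷ_str) = Σₕ Nₕ²(1 − fₕ)sₕ²/nₕ.
Rural: 13888²·(1 − 380/13888)·1.85/380 = 913311.43.
Suburban: 541²·(1 − 29/541)·0.509/29 = 4861.6872.
Urban: 586²·(1 − 133/586)·1.082/133 = 2159.5906.
Sum = 920332.71.
SE = √(920332.71) = 959.3.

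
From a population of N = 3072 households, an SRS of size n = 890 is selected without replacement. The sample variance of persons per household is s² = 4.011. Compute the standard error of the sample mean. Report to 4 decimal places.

Under SRS without replacement, Var(ȳ) = (1 − f)·s²/n with f = n/N = 890/3072 = 0.28971354.
Var(ȳ) = (1 − 0.28971354)·4.011/890 = 0.71028646·0.0045067416 = 0.0032010775.
SE(ȳ) = √(0.0032010775) = 0.0566.

0.0566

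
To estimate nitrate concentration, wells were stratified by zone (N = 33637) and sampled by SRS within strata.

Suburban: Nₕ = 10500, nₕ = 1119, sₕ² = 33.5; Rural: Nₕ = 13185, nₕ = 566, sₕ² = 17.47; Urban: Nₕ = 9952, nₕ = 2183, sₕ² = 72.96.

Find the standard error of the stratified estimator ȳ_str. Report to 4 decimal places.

Var(ȳ_str) = Σₕ Wₕ²(1 − fₕ)sₕ²/nₕ with Wₕ = Nₕ/N, N = 33637.
Suburban: Wₕ = 0.31215626; term = 0.31215626²·(1 − 0.10657143)·33.5/1119 = 0.0026062654.
Rural: Wₕ = 0.39197907; term = 0.39197907²·(1 − 0.04292757)·17.47/566 = 0.0045388626.
Urban: Wₕ = 0.29586467; term = 0.29586467²·(1 − 0.21935289)·72.96/2183 = 0.0022838736.
Sum = 0.0094290016.
SE = √(0.0094290016) = 0.0971.

0.0971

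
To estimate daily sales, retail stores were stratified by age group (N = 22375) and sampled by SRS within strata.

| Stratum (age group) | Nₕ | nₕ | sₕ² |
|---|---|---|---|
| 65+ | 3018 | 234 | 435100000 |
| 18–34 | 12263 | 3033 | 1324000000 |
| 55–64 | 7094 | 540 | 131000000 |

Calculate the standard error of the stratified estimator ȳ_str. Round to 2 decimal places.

Var(ȳ_str) = Σₕ Wₕ²(1 − fₕ)sₕ²/nₕ with Wₕ = Nₕ/N, N = 22375.
65+: Wₕ = 0.13488268; term = 0.13488268²·(1 − 0.07753479)·435100000/234 = 31205.82.
18–34: Wₕ = 0.54806704; term = 0.54806704²·(1 − 0.24732936)·1324000000/3033 = 98693.356.
55–64: Wₕ = 0.31705028; term = 0.31705028²·(1 − 0.07612067)·131000000/540 = 22529.371.
Sum = 152428.55.
SE = √(152428.55) = 390.42.

390.42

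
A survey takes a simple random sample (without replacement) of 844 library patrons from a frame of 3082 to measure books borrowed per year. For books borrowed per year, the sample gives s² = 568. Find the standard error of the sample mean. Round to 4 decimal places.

Under SRS without replacement, Var(ȳ) = (1 − f)·s²/n with f = n/N = 844/3082 = 0.27384815.
Var(ȳ) = (1 − 0.27384815)·568/844 = 0.72615185·0.67298578 = 0.48868987.
SE(ȳ) = √(0.48868987) = 0.6991.

0.6991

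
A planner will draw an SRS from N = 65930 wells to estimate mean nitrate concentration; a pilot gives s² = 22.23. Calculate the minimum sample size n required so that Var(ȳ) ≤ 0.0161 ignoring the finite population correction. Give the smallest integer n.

Without fpc, n₀ = s²/D = 22.23/0.0161 = 1380.7453.
Rounding up, n = 1381.

1381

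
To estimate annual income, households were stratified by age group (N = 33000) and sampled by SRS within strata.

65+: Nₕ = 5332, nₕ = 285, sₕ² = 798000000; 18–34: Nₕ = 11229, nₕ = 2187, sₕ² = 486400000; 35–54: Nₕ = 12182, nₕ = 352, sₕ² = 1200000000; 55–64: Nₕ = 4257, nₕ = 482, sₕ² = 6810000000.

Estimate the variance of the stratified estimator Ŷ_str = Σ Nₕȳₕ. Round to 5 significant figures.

8.1628 × 10^14

Var(Ŷ_str) = Σₕ Nₕ²(1 − fₕ)sₕ²/nₕ.
65+: 5332²·(1 − 285/5332)·798000000/285 = 7.5349691 × 10^13.
18–34: 11229²·(1 − 2187/11229)·486400000/2187 = 2.2581374 × 10^13.
35–54: 12182²·(1 − 352/12182)·1200000000/352 = 4.9129452 × 10^14.
55–64: 4257²·(1 − 482/4257)·6810000000/482 = 2.2704957 × 10^14.
Sum = 8.1627516 × 10^14.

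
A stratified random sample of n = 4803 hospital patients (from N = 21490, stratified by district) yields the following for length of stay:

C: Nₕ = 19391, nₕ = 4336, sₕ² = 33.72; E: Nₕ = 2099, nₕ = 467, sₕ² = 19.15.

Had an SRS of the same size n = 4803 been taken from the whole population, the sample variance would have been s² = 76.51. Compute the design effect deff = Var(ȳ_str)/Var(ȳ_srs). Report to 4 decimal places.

0.4220

Var(ȳ_str) = Σ Wₕ²(1−fₕ)sₕ²/nₕ with Wₕ = Nₕ/21490:
  C: (19391/21490)²·(1−4336/19391)·33.72/4336 = 0.0049159383
  E: (2099/21490)²·(1−467/2099)·19.15/467 = 3.041667 × 10^-4
  → Var(ȳ_str) = 0.005220105.
Var(ȳ_srs) = (1 − 4803/21490)·76.51/4803 = 0.012369367.
deff = 0.005220105 / 0.012369367 = 0.4220.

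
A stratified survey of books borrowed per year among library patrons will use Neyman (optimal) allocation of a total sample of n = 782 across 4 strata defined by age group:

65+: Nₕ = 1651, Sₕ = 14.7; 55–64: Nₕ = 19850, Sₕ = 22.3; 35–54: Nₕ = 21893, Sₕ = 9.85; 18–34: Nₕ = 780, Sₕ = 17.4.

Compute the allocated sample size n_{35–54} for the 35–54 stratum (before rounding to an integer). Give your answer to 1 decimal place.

242.2

Neyman allocation: nₕ = n·NₕSₕ / Σⱼ NⱼSⱼ.
Σ NⱼSⱼ = 1651·14.7 + 19850·22.3 + 21893·9.85 + 780·17.4 = 696142.75.
n_{35–54} = 782·21893·9.85 / 696142.75 = 242.2.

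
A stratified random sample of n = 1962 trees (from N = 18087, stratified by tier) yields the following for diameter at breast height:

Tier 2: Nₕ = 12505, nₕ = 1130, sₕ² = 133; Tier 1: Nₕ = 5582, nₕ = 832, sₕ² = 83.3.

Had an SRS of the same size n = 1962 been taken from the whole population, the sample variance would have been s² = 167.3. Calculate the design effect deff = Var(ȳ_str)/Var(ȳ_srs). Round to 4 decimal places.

Var(ȳ_str) = Σ Wₕ²(1−fₕ)sₕ²/nₕ with Wₕ = Nₕ/18087:
  Tier 2: (12505/18087)²·(1−1130/12505)·133/1130 = 0.051177047
  Tier 1: (5582/18087)²·(1−832/5582)·83.3/832 = 0.008114692
  → Var(ȳ_str) = 0.059291739.
Var(ȳ_srs) = (1 − 1962/18087)·167.3/1962 = 0.076020395.
deff = 0.059291739 / 0.076020395 = 0.7799.

0.7799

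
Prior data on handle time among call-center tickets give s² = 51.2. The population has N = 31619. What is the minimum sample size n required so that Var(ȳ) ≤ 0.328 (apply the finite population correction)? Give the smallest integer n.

156

Without fpc, n₀ = s²/D = 51.2/0.328 = 156.0976.
With fpc, (1 − n/N)·s²/n ≤ D requires n ≥ n₀/(1 + n₀/N) = 156.0976/(1 + 156.0976/31619) = 155.3308.
Rounding up, n = 156.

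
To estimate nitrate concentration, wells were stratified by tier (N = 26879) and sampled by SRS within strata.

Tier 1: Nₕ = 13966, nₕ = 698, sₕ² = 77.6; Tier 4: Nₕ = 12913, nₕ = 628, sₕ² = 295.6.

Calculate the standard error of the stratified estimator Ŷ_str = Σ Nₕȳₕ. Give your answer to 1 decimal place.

9760.7

Var(Ŷ_str) = Σₕ Nₕ²(1 − fₕ)sₕ²/nₕ.
Tier 1: 13966²·(1 − 698/13966)·77.6/698 = 2.0600786 × 10^7.
Tier 4: 12913²·(1 − 628/12913)·295.6/628 = 7.4670163 × 10^7.
Sum = 9.5270949 × 10^7.
SE = √(9.5270949 × 10^7) = 9760.7.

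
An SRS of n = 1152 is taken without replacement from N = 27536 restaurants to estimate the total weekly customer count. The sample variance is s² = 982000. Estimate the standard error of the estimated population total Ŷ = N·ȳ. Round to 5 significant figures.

Var(Ŷ) = N²·Var(ȳ) = N²·(1 − n/N)·s²/n.
f = 1152/27536 = 0.04183614; Var(ȳ) = 0.95816386·982000/1152 = 816.76815.
Var(Ŷ) = 27536² · 816.76815 = 6.1929917 × 10^11.
SE(Ŷ) = √(6.1929917 × 10^11) = 786960.

786960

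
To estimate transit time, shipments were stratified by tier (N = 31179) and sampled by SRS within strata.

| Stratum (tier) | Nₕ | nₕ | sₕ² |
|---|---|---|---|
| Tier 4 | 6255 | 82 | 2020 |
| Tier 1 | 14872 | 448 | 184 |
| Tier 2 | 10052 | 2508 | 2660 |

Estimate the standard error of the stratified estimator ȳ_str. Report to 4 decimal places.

Var(ȳ_str) = Σₕ Wₕ²(1 − fₕ)sₕ²/nₕ with Wₕ = Nₕ/N, N = 31179.
Tier 4: Wₕ = 0.20061580; term = 0.20061580²·(1 − 0.01310951)·2020/82 = 0.97844573.
Tier 1: Wₕ = 0.47698772; term = 0.47698772²·(1 − 0.03012372)·184/448 = 0.090629699.
Tier 2: Wₕ = 0.32239648; term = 0.32239648²·(1 − 0.24950259)·2660/2508 = 0.082733977.
Sum = 1.1518094.
SE = √(1.1518094) = 1.0732.

1.0732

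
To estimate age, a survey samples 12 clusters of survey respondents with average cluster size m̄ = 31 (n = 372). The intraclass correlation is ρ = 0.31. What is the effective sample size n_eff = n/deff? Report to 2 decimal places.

36.12

deff = 1 + (31 − 1)·0.31 = 1 + 9.3 = 10.3.
n_eff = 372 / 10.3 = 36.12.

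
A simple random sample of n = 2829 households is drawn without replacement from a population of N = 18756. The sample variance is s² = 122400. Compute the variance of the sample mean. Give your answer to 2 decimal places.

36.74

Under SRS without replacement, Var(ȳ) = (1 − f)·s²/n with f = n/N = 2829/18756 = 0.15083173.
Var(ȳ) = (1 − 0.15083173)·122400/2829 = 0.84916827·43.266172 = 36.74026.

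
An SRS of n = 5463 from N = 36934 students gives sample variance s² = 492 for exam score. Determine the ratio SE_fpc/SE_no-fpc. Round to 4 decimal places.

f = n/N = 5463/36934 = 0.14791249.
SE_no-fpc = √(s²/n) = 0.30010066; SE_fpc = √((1−f)s²/n) = 0.27701868.
Ratio = √(1−f) = 0.92308586.

0.9231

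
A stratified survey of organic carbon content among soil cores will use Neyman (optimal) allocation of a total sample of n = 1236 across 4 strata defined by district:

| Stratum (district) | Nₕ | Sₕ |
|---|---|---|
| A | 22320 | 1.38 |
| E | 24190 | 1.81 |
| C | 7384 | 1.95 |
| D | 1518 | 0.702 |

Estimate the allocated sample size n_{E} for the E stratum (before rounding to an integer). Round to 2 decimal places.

600.97

Neyman allocation: nₕ = n·NₕSₕ / Σⱼ NⱼSⱼ.
Σ NⱼSⱼ = 22320·1.38 + 24190·1.81 + 7384·1.95 + 1518·0.702 = 90049.936.
n_{E} = 1236·24190·1.81 / 90049.936 = 600.97.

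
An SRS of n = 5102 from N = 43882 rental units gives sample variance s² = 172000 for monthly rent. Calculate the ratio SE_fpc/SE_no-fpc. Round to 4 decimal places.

f = n/N = 5102/43882 = 0.11626635.
SE_no-fpc = √(s²/n) = 5.8062268; SE_fpc = √((1−f)s²/n) = 5.4582659.
Ratio = √(1−f) = 0.94007109.

0.9401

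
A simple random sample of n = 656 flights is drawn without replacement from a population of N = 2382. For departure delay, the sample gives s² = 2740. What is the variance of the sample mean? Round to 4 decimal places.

Under SRS without replacement, Var(ȳ) = (1 − f)·s²/n with f = n/N = 656/2382 = 0.27539882.
Var(ȳ) = (1 − 0.27539882)·2740/656 = 0.72460118·4.1768293 = 3.0265354.

3.0265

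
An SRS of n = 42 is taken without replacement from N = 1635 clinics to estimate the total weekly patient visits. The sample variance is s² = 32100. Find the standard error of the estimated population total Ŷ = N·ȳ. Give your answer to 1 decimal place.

Var(Ŷ) = N²·Var(ȳ) = N²·(1 − n/N)·s²/n.
f = 42/1635 = 0.02568807; Var(ȳ) = 0.97431193·32100/42 = 744.65269.
Var(Ŷ) = 1635² · 744.65269 = 1.9906242 × 10^9.
SE(Ŷ) = √(1.9906242 × 10^9) = 44616.4.

44616.4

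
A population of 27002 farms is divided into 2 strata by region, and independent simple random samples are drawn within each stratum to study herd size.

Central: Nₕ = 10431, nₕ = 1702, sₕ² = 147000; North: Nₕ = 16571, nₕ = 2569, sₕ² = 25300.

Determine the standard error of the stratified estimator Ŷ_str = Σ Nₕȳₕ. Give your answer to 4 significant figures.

Var(Ŷ_str) = Σₕ Nₕ²(1 − fₕ)sₕ²/nₕ.
Central: 10431²·(1 − 1702/10431)·147000/1702 = 7.8640853 × 10^9.
North: 16571²·(1 − 2569/16571)·25300/2569 = 2.2850474 × 10^9.
Sum = 1.0149133 × 10^10.
SE = √(1.0149133 × 10^10) = 100700.

100700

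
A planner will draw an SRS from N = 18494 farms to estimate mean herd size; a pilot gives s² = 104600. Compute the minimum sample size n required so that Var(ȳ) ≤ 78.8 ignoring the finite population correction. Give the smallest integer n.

Without fpc, n₀ = s²/D = 104600/78.8 = 1327.4112.
Rounding up, n = 1328.

1328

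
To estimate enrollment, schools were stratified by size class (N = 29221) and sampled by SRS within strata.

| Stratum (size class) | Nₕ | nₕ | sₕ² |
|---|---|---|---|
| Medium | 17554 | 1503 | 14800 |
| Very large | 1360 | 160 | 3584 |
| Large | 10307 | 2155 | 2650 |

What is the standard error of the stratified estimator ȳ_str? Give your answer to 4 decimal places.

1.8475

Var(ȳ_str) = Σₕ Wₕ²(1 − fₕ)sₕ²/nₕ with Wₕ = Nₕ/N, N = 29221.
Medium: Wₕ = 0.60073235; term = 0.60073235²·(1 − 0.08562151)·14800/1503 = 3.2493072.
Very large: Wₕ = 0.04654187; term = 0.04654187²·(1 − 0.11764706)·3584/160 = 0.042813233.
Large: Wₕ = 0.35272578; term = 0.35272578²·(1 − 0.20908121)·2650/2155 = 0.12100544.
Sum = 3.4131259.
SE = √(3.4131259) = 1.8475.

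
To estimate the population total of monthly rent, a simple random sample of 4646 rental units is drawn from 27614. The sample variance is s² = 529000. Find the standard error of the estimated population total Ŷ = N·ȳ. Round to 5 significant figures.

Var(Ŷ) = N²·Var(ȳ) = N²·(1 − n/N)·s²/n.
f = 4646/27614 = 0.16824799; Var(ȳ) = 0.83175201·529000/4646 = 94.704437.
Var(Ŷ) = 27614² · 94.704437 = 7.2215258 × 10^10.
SE(Ŷ) = √(7.2215258 × 10^10) = 268730.

268730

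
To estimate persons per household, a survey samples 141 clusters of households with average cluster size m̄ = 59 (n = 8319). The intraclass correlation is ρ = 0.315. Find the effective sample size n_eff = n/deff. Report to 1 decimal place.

deff = 1 + (59 − 1)·0.315 = 1 + 18.27 = 19.27.
n_eff = 8319 / 19.27 = 431.7.

431.7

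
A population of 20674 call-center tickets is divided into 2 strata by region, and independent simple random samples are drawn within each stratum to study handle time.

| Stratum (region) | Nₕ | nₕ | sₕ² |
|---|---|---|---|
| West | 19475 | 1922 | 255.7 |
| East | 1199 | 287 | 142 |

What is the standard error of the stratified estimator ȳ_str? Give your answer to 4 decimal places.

0.3281

Var(ȳ_str) = Σₕ Wₕ²(1 − fₕ)sₕ²/nₕ with Wₕ = Nₕ/N, N = 20674.
West: Wₕ = 0.94200445; term = 0.94200445²·(1 − 0.09869063)·255.7/1922 = 0.1064038.
East: Wₕ = 0.05799555; term = 0.05799555²·(1 − 0.23936614)·142/287 = 0.0012658185.
Sum = 0.10766962.
SE = √(0.10766962) = 0.3281.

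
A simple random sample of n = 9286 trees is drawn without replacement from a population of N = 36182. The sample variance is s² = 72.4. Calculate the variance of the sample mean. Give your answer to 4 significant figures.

Under SRS without replacement, Var(ȳ) = (1 − f)·s²/n with f = n/N = 9286/36182 = 0.25664695.
Var(ȳ) = (1 − 0.25664695)·72.4/9286 = 0.74335305·0.0077966832 = 0.0057956882.

0.005796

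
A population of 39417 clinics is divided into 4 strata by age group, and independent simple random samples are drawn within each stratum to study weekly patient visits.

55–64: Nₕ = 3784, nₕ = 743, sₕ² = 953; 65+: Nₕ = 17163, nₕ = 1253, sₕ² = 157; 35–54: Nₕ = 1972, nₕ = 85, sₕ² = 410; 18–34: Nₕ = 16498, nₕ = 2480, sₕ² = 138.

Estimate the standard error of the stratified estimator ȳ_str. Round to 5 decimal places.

0.22662

Var(ȳ_str) = Σₕ Wₕ²(1 − fₕ)sₕ²/nₕ with Wₕ = Nₕ/N, N = 39417.
55–64: Wₕ = 0.09599919; term = 0.09599919²·(1 − 0.19635307)·953/743 = 0.0094995821.
65+: Wₕ = 0.43542126; term = 0.43542126²·(1 − 0.07300588)·157/1253 = 0.022021395.
35–54: Wₕ = 0.05002918; term = 0.05002918²·(1 − 0.04310345)·410/85 = 0.011552517.
18–34: Wₕ = 0.41855037; term = 0.41855037²·(1 − 0.15032125)·138/2480 = 0.0082828086.
Sum = 0.051356303.
SE = √(0.051356303) = 0.22662.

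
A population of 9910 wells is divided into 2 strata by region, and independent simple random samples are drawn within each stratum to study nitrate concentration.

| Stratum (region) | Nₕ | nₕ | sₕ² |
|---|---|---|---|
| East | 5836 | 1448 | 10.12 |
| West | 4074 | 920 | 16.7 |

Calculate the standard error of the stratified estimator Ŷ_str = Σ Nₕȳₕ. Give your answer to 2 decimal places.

Var(Ŷ_str) = Σₕ Nₕ²(1 − fₕ)sₕ²/nₕ.
East: 5836²·(1 − 1448/5836)·10.12/1448 = 178975.61.
West: 4074²·(1 − 920/4074)·16.7/920 = 233244.47.
Sum = 412220.08.
SE = √(412220.08) = 642.04.

642.04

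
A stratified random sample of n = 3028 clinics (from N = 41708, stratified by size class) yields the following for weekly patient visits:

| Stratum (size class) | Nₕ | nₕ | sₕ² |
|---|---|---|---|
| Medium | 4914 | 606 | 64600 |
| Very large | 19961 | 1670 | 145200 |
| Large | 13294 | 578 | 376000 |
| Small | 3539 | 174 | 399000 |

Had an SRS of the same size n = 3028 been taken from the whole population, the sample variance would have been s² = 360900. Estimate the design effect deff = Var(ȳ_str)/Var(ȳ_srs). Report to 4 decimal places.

0.8908

Var(ȳ_str) = Σ Wₕ²(1−fₕ)sₕ²/nₕ with Wₕ = Nₕ/41708:
  Medium: (4914/41708)²·(1−606/4914)·64600/606 = 1.2972749
  Very large: (19961/41708)²·(1−1670/19961)·145200/1670 = 18.248668
  Large: (13294/41708)²·(1−578/13294)·376000/578 = 63.216067
  Small: (3539/41708)²·(1−174/3539)·399000/174 = 15.698225
  → Var(ȳ_str) = 98.460235.
Var(ȳ_srs) = (1 − 3028/41708)·360900/3028 = 110.53457.
deff = 98.460235 / 110.53457 = 0.8908.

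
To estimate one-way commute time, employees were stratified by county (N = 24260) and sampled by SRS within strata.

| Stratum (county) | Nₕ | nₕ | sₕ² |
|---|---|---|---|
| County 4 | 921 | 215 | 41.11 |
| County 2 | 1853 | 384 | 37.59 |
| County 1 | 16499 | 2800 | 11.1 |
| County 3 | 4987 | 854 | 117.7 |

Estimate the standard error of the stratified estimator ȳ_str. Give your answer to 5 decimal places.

Var(ȳ_str) = Σₕ Wₕ²(1 − fₕ)sₕ²/nₕ with Wₕ = Nₕ/N, N = 24260.
County 4: Wₕ = 0.03796373; term = 0.03796373²·(1 − 0.23344191)·41.11/215 = 2.1124759 × 10^-4.
County 2: Wₕ = 0.07638087; term = 0.07638087²·(1 − 0.20723152)·37.59/384 = 4.5274819 × 10^-4.
County 1: Wₕ = 0.68009068; term = 0.68009068²·(1 − 0.16970725)·11.1/2800 = 0.0015224037.
County 3: Wₕ = 0.20556472; term = 0.20556472²·(1 − 0.17124524)·117.7/854 = 0.0048266052.
Sum = 0.0070130047.
SE = √(0.0070130047) = 0.08374.

0.08374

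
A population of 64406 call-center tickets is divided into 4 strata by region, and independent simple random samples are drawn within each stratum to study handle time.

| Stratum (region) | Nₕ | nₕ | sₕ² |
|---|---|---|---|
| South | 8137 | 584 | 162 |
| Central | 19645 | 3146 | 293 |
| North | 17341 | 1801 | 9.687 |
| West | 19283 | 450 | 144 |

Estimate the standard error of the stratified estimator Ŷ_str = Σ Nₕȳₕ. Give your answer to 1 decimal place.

Var(Ŷ_str) = Σₕ Nₕ²(1 − fₕ)sₕ²/nₕ.
South: 8137²·(1 − 584/8137)·162/584 = 1.7048492 × 10^7.
Central: 19645²·(1 − 3146/19645)·293/3146 = 3.0186903 × 10^7.
North: 17341²·(1 − 1801/17341)·9.687/1801 = 1.4494417 × 10^6.
West: 19283²·(1 − 450/19283)·144/450 = 1.1621016 × 10^8.
Sum = 1.64895 × 10^8.
SE = √(1.64895 × 10^8) = 12841.1.

12841.1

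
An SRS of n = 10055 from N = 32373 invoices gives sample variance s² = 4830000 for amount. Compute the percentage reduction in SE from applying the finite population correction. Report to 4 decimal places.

f = n/N = 10055/32373 = 0.31059834.
SE_no-fpc = √(s²/n) = 21.917072; SE_fpc = √((1−f)s²/n) = 18.197792.
Ratio = √(1−f) = 0.83030215. Reduction = 100·(1 − 0.83030215) = 16.9698%.

16.9698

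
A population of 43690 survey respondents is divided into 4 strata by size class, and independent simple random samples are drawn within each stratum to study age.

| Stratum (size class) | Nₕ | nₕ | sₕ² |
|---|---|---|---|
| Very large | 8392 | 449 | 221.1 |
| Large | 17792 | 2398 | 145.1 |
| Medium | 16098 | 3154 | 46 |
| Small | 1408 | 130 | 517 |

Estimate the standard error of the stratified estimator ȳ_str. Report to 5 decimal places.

0.17669

Var(ȳ_str) = Σₕ Wₕ²(1 − fₕ)sₕ²/nₕ with Wₕ = Nₕ/N, N = 43690.
Very large: Wₕ = 0.19208057; term = 0.19208057²·(1 − 0.05350334)·221.1/449 = 0.017196036.
Large: Wₕ = 0.40723278; term = 0.40723278²·(1 − 0.13477968)·145.1/2398 = 0.0086822122.
Medium: Wₕ = 0.36845960; term = 0.36845960²·(1 − 0.19592496)·46/3154 = 0.0015921078.
Small: Wₕ = 0.03222705; term = 0.03222705²·(1 − 0.09232955)·517/130 = 0.0037490101.
Sum = 0.031219366.
SE = √(0.031219366) = 0.17669.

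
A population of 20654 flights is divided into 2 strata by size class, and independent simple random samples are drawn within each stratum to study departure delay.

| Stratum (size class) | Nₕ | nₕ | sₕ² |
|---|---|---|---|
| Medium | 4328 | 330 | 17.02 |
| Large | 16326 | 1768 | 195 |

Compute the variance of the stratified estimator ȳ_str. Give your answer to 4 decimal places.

0.0635

Var(ȳ_str) = Σₕ Wₕ²(1 − fₕ)sₕ²/nₕ with Wₕ = Nₕ/N, N = 20654.
Medium: Wₕ = 0.20954779; term = 0.20954779²·(1 − 0.07624769)·17.02/330 = 0.0020920271.
Large: Wₕ = 0.79045221; term = 0.79045221²·(1 − 0.10829352)·195/1768 = 0.061450513.
Sum = 0.06354254.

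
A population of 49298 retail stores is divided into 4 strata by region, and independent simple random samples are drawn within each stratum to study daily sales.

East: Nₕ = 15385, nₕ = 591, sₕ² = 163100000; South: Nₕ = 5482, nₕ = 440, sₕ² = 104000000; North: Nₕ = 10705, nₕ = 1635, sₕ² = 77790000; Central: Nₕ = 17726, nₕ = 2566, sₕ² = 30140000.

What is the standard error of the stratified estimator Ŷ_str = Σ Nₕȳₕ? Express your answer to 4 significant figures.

8.782 × 10^6

Var(Ŷ_str) = Σₕ Nₕ²(1 − fₕ)sₕ²/nₕ.
East: 15385²·(1 − 591/15385)·163100000/591 = 6.2813009 × 10^13.
South: 5482²·(1 − 440/5482)·104000000/440 = 6.5331486 × 10^12.
North: 10705²·(1 − 1635/10705)·77790000/1635 = 4.6195532 × 10^12.
Central: 17726²·(1 − 2566/17726)·30140000/2566 = 3.1564328 × 10^12.
Sum = 7.7122144 × 10^13.
SE = √(7.7122144 × 10^13) = 8.782 × 10^6.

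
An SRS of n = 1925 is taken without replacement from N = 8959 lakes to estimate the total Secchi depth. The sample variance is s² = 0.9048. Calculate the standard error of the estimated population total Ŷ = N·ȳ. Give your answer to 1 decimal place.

172.1

Var(Ŷ) = N²·Var(ȳ) = N²·(1 − n/N)·s²/n.
f = 1925/8959 = 0.21486773; Var(ȳ) = 0.78513227·0.9048/1925 = 3.6903256 × 10^-4.
Var(Ŷ) = 8959² · (3.6903256 × 10^-4) = 29619.912.
SE(Ŷ) = √(29619.912) = 172.1.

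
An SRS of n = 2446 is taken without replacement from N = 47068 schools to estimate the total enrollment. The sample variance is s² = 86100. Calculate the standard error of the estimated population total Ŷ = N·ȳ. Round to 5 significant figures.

271900

Var(Ŷ) = N²·Var(ȳ) = N²·(1 − n/N)·s²/n.
f = 2446/47068 = 0.05196737; Var(ȳ) = 0.94803263·86100/2446 = 33.371059.
Var(Ŷ) = 47068² · 33.371059 = 7.3930131 × 10^10.
SE(Ŷ) = √(7.3930131 × 10^10) = 271900.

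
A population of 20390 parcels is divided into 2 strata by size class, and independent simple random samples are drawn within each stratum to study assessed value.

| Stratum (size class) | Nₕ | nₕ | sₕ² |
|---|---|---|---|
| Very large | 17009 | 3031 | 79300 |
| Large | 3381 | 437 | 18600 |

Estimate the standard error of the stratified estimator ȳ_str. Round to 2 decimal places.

Var(ȳ_str) = Σₕ Wₕ²(1 − fₕ)sₕ²/nₕ with Wₕ = Nₕ/N, N = 20390.
Very large: Wₕ = 0.83418342; term = 0.83418342²·(1 − 0.17819978)·79300/3031 = 14.961551.
Large: Wₕ = 0.16581658; term = 0.16581658²·(1 − 0.12925170)·18600/437 = 1.0190137.
Sum = 15.980565.
SE = √(15.980565) = 4.00.

4.00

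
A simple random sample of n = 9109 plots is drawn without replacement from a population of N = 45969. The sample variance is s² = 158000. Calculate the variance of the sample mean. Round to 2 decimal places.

13.91

Under SRS without replacement, Var(ȳ) = (1 − f)·s²/n with f = n/N = 9109/45969 = 0.19815528.
Var(ȳ) = (1 − 0.19815528)·158000/9109 = 0.80184472·17.345482 = 13.908384.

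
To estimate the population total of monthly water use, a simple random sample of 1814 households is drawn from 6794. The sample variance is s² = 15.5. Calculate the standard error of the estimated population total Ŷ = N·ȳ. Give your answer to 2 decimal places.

537.68

Var(Ŷ) = N²·Var(ȳ) = N²·(1 − n/N)·s²/n.
f = 1814/6794 = 0.26700029; Var(ȳ) = 0.73299971·15.5/1814 = 0.0062632279.
Var(Ŷ) = 6794² · 0.0062632279 = 289100.8.
SE(Ŷ) = √(289100.8) = 537.68.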